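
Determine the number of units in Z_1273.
1188

Prime factorization: 1273 = 19 × 67
Using the formula φ(n) = n × Π(1 - 1/p) for each prime factor p:
φ(1273) = 1273 × (1 - 1/19) × (1 - 1/67)
φ(1273) = 1188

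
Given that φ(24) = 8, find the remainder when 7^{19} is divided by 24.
By Euler: 7^{8} ≡ 1 (mod 24) since gcd(7, 24) = 1. 19 = 2×8 + 3. So 7^{19} ≡ 7^{3} ≡ 7 (mod 24)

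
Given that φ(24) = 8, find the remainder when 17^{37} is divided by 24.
By Euler: 17^{8} ≡ 1 (mod 24) since gcd(17, 24) = 1. 37 = 4×8 + 5. So 17^{37} ≡ 17^{5} ≡ 17 (mod 24)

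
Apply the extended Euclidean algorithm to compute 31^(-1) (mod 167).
Extended GCD: 31(-70) + 167(13) = 1. So 31^(-1) ≡ 97 ≡ 97 (mod 167). Verify: 31 × 97 = 3007 ≡ 1 (mod 167)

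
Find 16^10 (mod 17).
10 = 8 + 2 (binary 1010). Repeated squaring mod 17: 16^1 ≡ 16; 16^2 ≡ 16² = 256 ≡ 1; 16^4 ≡ 1² = 1 ≡ 1; 16^8 ≡ 1² = 1 ≡ 1. Multiply: 16^10 = 16^8 × 16^2 ≡ 1 × 1 (mod 17): 1 × 1 = 1 ≡ 1. So 16^10 ≡ 1 (mod 17).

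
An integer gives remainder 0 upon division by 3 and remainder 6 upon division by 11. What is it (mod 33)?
M = 3 × 11 = 33. M₁ = 11, y₁ ≡ 2 (mod 3). M₂ = 3, y₂ ≡ 4 (mod 11). t = 0×11×2 + 6×3×4 ≡ 6 (mod 33). The smallest positive such number is 6.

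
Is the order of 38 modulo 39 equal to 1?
No, the actual order is 2, not 1.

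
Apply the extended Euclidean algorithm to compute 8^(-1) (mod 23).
Extended GCD: 8(3) + 23(-1) = 1. So 8^(-1) ≡ 3 ≡ 3 (mod 23). Verify: 8 × 3 = 24 ≡ 1 (mod 23)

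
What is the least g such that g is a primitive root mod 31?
p - 1 = 30 has prime divisors 2, 3, 5. h is a primitive root mod 31 iff h^(30/q) ≢ 1 (mod 31) for each such q.
h = 2: 2^15 ≡ 1, 2^10 ≡ 1, 2^6 ≡ 2 (mod 31); 2^15 ≡ 1, so not a primitive root.
h = 3: 3^15 ≡ 30, 3^10 ≡ 25, 3^6 ≡ 16 (mod 31); none is 1, so 3 has order 30 and is a primitive root.
The smallest primitive root mod 31 is g = 3.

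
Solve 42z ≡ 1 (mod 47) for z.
42^(-1) ≡ 28 (mod 47). Verification: 42 × 28 = 1176 ≡ 1 (mod 47)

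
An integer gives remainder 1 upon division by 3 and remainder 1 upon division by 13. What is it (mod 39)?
M = 3 × 13 = 39. M₁ = 13, y₁ ≡ 1 (mod 3). M₂ = 3, y₂ ≡ 9 (mod 13). k = 1×13×1 + 1×3×9 ≡ 1 (mod 39). The smallest positive such number is 1.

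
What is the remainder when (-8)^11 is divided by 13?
Using repeated squaring. (-8) ≡ 5 (mod 13). 11 = 8 + 2 + 1 (binary 1011). Repeated squaring mod 13: 5^1 ≡ 5; 5^2 ≡ 5² = 25 ≡ 12; 5^4 ≡ 12² = 144 ≡ 1; 5^8 ≡ 1² = 1 ≡ 1. Multiply: (-8)^11 ≡ 5^8 × 5^2 × 5^1 ≡ 1 × 12 × 5 (mod 13): 1 × 12 = 12 ≡ 12; 12 × 5 = 60 ≡ 8. So (-8)^11 ≡ 8 (mod 13).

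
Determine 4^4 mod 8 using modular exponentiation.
4 = 4 (binary 100). Repeated squaring mod 8: 4^1 ≡ 4; 4^2 ≡ 4² = 16 ≡ 0; 4^4 ≡ 0² = 0 ≡ 0. So 4^4 ≡ 0 (mod 8).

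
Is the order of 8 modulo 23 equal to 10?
No, the actual order is 11, not 10.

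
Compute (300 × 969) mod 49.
32

(300 × 969) = 290700
290700 mod 49 = 32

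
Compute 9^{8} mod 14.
11

Using successive squaring:
Binary expansion of 8: 1000
Powers of 9 mod 14 (each is the square of the previous):
  9^1 ≡ 9 (mod 14)
  9^2 ≡ 9² = 81 ≡ 11 (mod 14)
  9^4 ≡ 11² = 121 ≡ 9 (mod 14)
  9^8 ≡ 9² = 81 ≡ 11 (mod 14)
8 is a power of 2, so 9^8 is the last square: ≡ 11 (mod 14)
Result: 9^8 ≡ 11 (mod 14)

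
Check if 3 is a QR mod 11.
By Euler's criterion: 3^{5} ≡ 1 (mod 11). Since this equals 1, 3 is a QR.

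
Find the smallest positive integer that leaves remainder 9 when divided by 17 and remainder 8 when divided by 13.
M = 17 × 13 = 221. M₁ = 13, y₁ ≡ 4 (mod 17). M₂ = 17, y₂ ≡ 10 (mod 13). m = 9×13×4 + 8×17×10 ≡ 60 (mod 221). The smallest positive such number is 60.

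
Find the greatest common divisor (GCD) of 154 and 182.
14

Using the Euclidean algorithm:
154 = 0 × 182 + 154
182 = 1 × 154 + 28
154 = 5 × 28 + 14
28 = 2 × 14 + 0

GCD(154, 182) = 14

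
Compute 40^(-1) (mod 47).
40^(-1) ≡ 20 (mod 47). Verification: 40 × 20 = 800 ≡ 1 (mod 47)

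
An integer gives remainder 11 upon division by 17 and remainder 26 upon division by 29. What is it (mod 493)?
M = 17 × 29 = 493. M₁ = 29, y₁ ≡ 10 (mod 17). M₂ = 17, y₂ ≡ 12 (mod 29). x = 11×29×10 + 26×17×12 ≡ 113 (mod 493). The smallest positive such number is 113.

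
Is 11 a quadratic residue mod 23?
By Euler's criterion: 11^{11} ≡ 22 (mod 23). Since this equals -1 (≡ 22), 11 is not a QR.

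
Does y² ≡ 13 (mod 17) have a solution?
By Euler's criterion: 13^{8} ≡ 1 (mod 17). Since this equals 1, 13 is a QR.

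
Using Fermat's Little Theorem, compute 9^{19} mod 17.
15

By Fermat's Little Theorem, a^(p-1) ≡ 1 (mod p) for prime p and gcd(a, p) = 1
Here p = 17, so 9^16 ≡ 1 (mod 17)
We can reduce the exponent: 19 mod 16 = 3
So 9^19 ≡ 9^3 (mod 17)
Computing: 9^3 mod 17 = 15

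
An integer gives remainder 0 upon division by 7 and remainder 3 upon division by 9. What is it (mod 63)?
M = 7 × 9 = 63. M₁ = 9, y₁ ≡ 4 (mod 7). M₂ = 7, y₂ ≡ 4 (mod 9). t = 0×9×4 + 3×7×4 ≡ 21 (mod 63). The smallest positive such number is 21.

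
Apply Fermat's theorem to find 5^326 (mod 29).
By Fermat: 5^{28} ≡ 1 (mod 29). 326 ≡ 18 (mod 28). So 5^{326} ≡ 5^{18} ≡ 16 (mod 29)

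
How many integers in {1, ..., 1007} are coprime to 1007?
936

Prime factorization: 1007 = 19 × 53
Using the formula φ(n) = n × Π(1 - 1/p) for each prime factor p:
φ(1007) = 1007 × (1 - 1/19) × (1 - 1/53)
φ(1007) = 936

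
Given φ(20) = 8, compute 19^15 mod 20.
By Euler: 19^{8} ≡ 1 (mod 20) since gcd(19, 20) = 1. 15 = 1×8 + 7. So 19^{15} ≡ 19^{7} ≡ 19 (mod 20)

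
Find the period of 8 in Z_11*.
Powers of 8 mod 11: 8^1≡8, 8^2≡9, 8^3≡6, 8^4≡4, 8^5≡10, 8^6≡3, 8^7≡2, 8^8≡5, 8^9≡7, 8^10≡1. Order = 10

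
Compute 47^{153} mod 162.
53

Using successive squaring:
Binary expansion of 153: 10011001
Powers of 47 mod 162 (each is the square of the previous):
  47^1 ≡ 47 (mod 162)
  47^2 ≡ 47² = 2209 ≡ 103 (mod 162)
  47^4 ≡ 103² = 10609 ≡ 79 (mod 162)
  47^8 ≡ 79² = 6241 ≡ 85 (mod 162)
  47^16 ≡ 85² = 7225 ≡ 97 (mod 162)
  47^32 ≡ 97² = 9409 ≡ 13 (mod 162)
  47^64 ≡ 13² = 169 ≡ 7 (mod 162)
  47^128 ≡ 7² = 49 ≡ 49 (mod 162)
153 = 128 + 16 + 8 + 1, so 47^153 = 47^128 × 47^16 × 47^8 × 47^1 ≡ 49 × 97 × 85 × 47 (mod 162)
Multiplying step by step:
  49 × 97 = 4753 ≡ 55 (mod 162)
  55 × 85 = 4675 ≡ 139 (mod 162)
  139 × 47 = 6533 ≡ 53 (mod 162)
Result: 47^153 ≡ 53 (mod 162)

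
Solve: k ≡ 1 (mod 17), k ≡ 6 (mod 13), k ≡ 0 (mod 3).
M = 17 × 13 × 3 = 663. M₁ = 39, y₁ ≡ 7 (mod 17). M₂ = 51, y₂ ≡ 12 (mod 13). M₃ = 221, y₃ ≡ 2 (mod 3). k = 1×39×7 + 6×51×12 + 0×221×2 ≡ 630 (mod 663)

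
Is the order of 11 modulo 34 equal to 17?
No, the actual order is 16, not 17.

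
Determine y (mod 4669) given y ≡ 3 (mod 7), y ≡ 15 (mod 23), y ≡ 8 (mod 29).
1487

Using the Chinese Remainder Theorem:
M = product of moduli = 4669
For equation 1: M_1 = 667, 667 ≡ 2 (mod 7), inverse of 667 mod 7 is 4 (check: 2 × 4 = 8 ≡ 1 (mod 7))
For equation 2: M_2 = 203, 203 ≡ 19 (mod 23), inverse of 203 mod 23 is 17 (check: 19 × 17 = 323 ≡ 1 (mod 23))
For equation 3: M_3 = 161, 161 ≡ 16 (mod 29), inverse of 161 mod 29 is 20 (check: 16 × 20 = 320 ≡ 1 (mod 29))
Combine: y ≡ Σ r_i×M_i×(M_i⁻¹ mod m_i) = 3×667×4 + 15×203×17 + 8×161×20 = 8004 + 51765 + 25760 = 85529
85529 mod 4669 = 1487
y ≡ 1487 (mod 4669)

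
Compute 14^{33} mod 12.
8

Using successive squaring:
Binary expansion of 33: 100001
Powers of 14 mod 12 (each is the square of the previous):
  14^1 ≡ 2 (mod 12)
  14^2 ≡ 2² = 4 ≡ 4 (mod 12)
  14^4 ≡ 4² = 16 ≡ 4 (mod 12)
  14^8 ≡ 4² = 16 ≡ 4 (mod 12)
  14^16 ≡ 4² = 16 ≡ 4 (mod 12)
  14^32 ≡ 4² = 16 ≡ 4 (mod 12)
33 = 32 + 1, so 14^33 = 14^32 × 14^1 ≡ 4 × 2 (mod 12)
Multiplying step by step:
  4 × 2 = 8 ≡ 8 (mod 12)
Result: 14^33 ≡ 8 (mod 12)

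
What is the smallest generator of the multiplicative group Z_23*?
p - 1 = 22 has prime divisors 2, 11. h is a primitive root mod 23 iff h^(22/q) ≢ 1 (mod 23) for each such q.
h = 2: 2^11 ≡ 1, 2^2 ≡ 4 (mod 23); 2^11 ≡ 1, so not a primitive root.
h = 3: 3^11 ≡ 1, 3^2 ≡ 9 (mod 23); 3^11 ≡ 1, so not a primitive root.
h = 4: 4^11 ≡ 1, 4^2 ≡ 16 (mod 23); 4^11 ≡ 1, so not a primitive root.
h = 5: 5^11 ≡ 22, 5^2 ≡ 2 (mod 23); none is 1, so 5 has order 22 and is a primitive root.
The smallest primitive root mod 23 is g = 5.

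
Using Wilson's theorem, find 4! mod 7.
(6)! = (4)! × (5) × (6) ≡ -1 (mod 7). So (4)! ≡ -1 × [(6)(5)]^(-1) ≡ 3 (mod 7)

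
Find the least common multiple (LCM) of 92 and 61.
5612

First find GCD(92, 61) using the Euclidean algorithm:
92 = 1 × 61 + 31
61 = 1 × 31 + 30
31 = 1 × 30 + 1
30 = 30 × 1 + 0
GCD(92, 61) = 1

LCM formula: LCM(a, b) = (a × b) / GCD(a, b)
LCM(92, 61) = (92 × 61) / 1
LCM(92, 61) = 5612 / 1
LCM(92, 61) = 5612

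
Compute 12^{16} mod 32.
0

Using successive squaring:
Binary expansion of 16: 10000
Powers of 12 mod 32 (each is the square of the previous):
  12^1 ≡ 12 (mod 32)
  12^2 ≡ 12² = 144 ≡ 16 (mod 32)
  12^4 ≡ 16² = 256 ≡ 0 (mod 32)
  12^8 ≡ 0² = 0 ≡ 0 (mod 32)
  12^16 ≡ 0² = 0 ≡ 0 (mod 32)
16 is a power of 2, so 12^16 is the last square: ≡ 0 (mod 32)
Result: 12^16 ≡ 0 (mod 32)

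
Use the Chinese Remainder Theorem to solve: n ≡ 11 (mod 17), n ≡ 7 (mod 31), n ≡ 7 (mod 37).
10330

Using the Chinese Remainder Theorem:
M = product of moduli = 19499
For equation 1: M_1 = 1147, 1147 ≡ 8 (mod 17), inverse of 1147 mod 17 is 15 (check: 8 × 15 = 120 ≡ 1 (mod 17))
For equation 2: M_2 = 629, 629 ≡ 9 (mod 31), inverse of 629 mod 31 is 7 (check: 9 × 7 = 63 ≡ 1 (mod 31))
For equation 3: M_3 = 527, 527 ≡ 9 (mod 37), inverse of 527 mod 37 is 33 (check: 9 × 33 = 297 ≡ 1 (mod 37))
Combine: n ≡ Σ r_i×M_i×(M_i⁻¹ mod m_i) = 11×1147×15 + 7×629×7 + 7×527×33 = 189255 + 30821 + 121737 = 341813
341813 mod 19499 = 10330
n ≡ 10330 (mod 19499)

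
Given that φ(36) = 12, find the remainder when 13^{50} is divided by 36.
By Euler: 13^{12} ≡ 1 (mod 36) since gcd(13, 36) = 1. 50 = 4×12 + 2. So 13^{50} ≡ 13^{2} ≡ 25 (mod 36)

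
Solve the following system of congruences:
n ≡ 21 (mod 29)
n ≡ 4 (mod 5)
79

Using the Chinese Remainder Theorem:
M = product of moduli = 145
For equation 1: M_1 = 5, 5 ≡ 5 (mod 29), inverse of 5 mod 29 is 6 (check: 5 × 6 = 30 ≡ 1 (mod 29))
For equation 2: M_2 = 29, 29 ≡ 4 (mod 5), inverse of 29 mod 5 is 4 (check: 4 × 4 = 16 ≡ 1 (mod 5))
Combine: n ≡ Σ r_i×M_i×(M_i⁻¹ mod m_i) = 21×5×6 + 4×29×4 = 630 + 464 = 1094
1094 mod 145 = 79
n ≡ 79 (mod 145)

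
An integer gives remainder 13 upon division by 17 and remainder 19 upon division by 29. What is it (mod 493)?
M = 17 × 29 = 493. M₁ = 29, y₁ ≡ 10 (mod 17). M₂ = 17, y₂ ≡ 12 (mod 29). m = 13×29×10 + 19×17×12 ≡ 251 (mod 493). The smallest positive such number is 251.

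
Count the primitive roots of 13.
4

The number of primitive roots modulo p is φ(p-1) = φ(12)
φ(12) = 4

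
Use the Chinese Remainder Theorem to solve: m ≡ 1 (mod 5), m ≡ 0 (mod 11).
M = 5 × 11 = 55. M₁ = 11, y₁ ≡ 1 (mod 5). M₂ = 5, y₂ ≡ 9 (mod 11). m = 1×11×1 + 0×5×9 ≡ 11 (mod 55)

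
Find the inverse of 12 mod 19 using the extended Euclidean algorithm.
Extended GCD: 12(8) + 19(-5) = 1. So 12^(-1) ≡ 8 ≡ 8 (mod 19). Verify: 12 × 8 = 96 ≡ 1 (mod 19)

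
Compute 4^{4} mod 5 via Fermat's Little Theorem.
1

By Fermat's Little Theorem, a^(p-1) ≡ 1 (mod p) for prime p and gcd(a, p) = 1
Here p = 5, so 4^4 ≡ 1 (mod 5)
We can reduce the exponent: 4 mod 4 = 0
So 4^4 ≡ 4^0 (mod 5)
Computing: 4^0 mod 5 = 1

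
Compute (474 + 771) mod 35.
20

(474 + 771) = 1245
1245 mod 35 = 20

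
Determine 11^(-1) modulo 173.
11^(-1) ≡ 63 (mod 173). Verification: 11 × 63 = 693 ≡ 1 (mod 173)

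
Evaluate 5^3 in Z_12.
3 = 2 + 1 (binary 11). Repeated squaring mod 12: 5^1 ≡ 5; 5^2 ≡ 5² = 25 ≡ 1. Multiply: 5^3 = 5^2 × 5^1 ≡ 1 × 5 (mod 12): 1 × 5 = 5 ≡ 5. So 5^3 ≡ 5 (mod 12).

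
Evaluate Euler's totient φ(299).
264

Prime factorization: 299 = 13 × 23
Using the formula φ(n) = n × Π(1 - 1/p) for each prime factor p:
φ(299) = 299 × (1 - 1/13) × (1 - 1/23)
φ(299) = 264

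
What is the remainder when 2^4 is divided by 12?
4 = 4 (binary 100). Repeated squaring mod 12: 2^1 ≡ 2; 2^2 ≡ 2² = 4 ≡ 4; 2^4 ≡ 4² = 16 ≡ 4. So 2^4 ≡ 4 (mod 12).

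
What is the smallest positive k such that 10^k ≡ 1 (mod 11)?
Powers of 10 mod 11: 10^1≡10, 10^2≡1. Order = 2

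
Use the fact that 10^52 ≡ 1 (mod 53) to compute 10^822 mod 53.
By Fermat: 10^{52} ≡ 1 (mod 53). 822 ≡ 42 (mod 52). So 10^{822} ≡ 10^{42} ≡ 46 (mod 53)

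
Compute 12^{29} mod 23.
16

Using successive squaring:
Binary expansion of 29: 11101
Powers of 12 mod 23 (each is the square of the previous):
  12^1 ≡ 12 (mod 23)
  12^2 ≡ 12² = 144 ≡ 6 (mod 23)
  12^4 ≡ 6² = 36 ≡ 13 (mod 23)
  12^8 ≡ 13² = 169 ≡ 8 (mod 23)
  12^16 ≡ 8² = 64 ≡ 18 (mod 23)
29 = 16 + 8 + 4 + 1, so 12^29 = 12^16 × 12^8 × 12^4 × 12^1 ≡ 18 × 8 × 13 × 12 (mod 23)
Multiplying step by step:
  18 × 8 = 144 ≡ 6 (mod 23)
  6 × 13 = 78 ≡ 9 (mod 23)
  9 × 12 = 108 ≡ 16 (mod 23)
Result: 12^29 ≡ 16 (mod 23)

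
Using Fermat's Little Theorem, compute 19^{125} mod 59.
12

By Fermat's Little Theorem, a^(p-1) ≡ 1 (mod p) for prime p and gcd(a, p) = 1
Here p = 59, so 19^58 ≡ 1 (mod 59)
We can reduce the exponent: 125 mod 58 = 9
So 19^125 ≡ 19^9 (mod 59)
Computing: 19^9 mod 59 = 12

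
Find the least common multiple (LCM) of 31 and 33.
1023

First find GCD(31, 33) using the Euclidean algorithm:
31 = 0 × 33 + 31
33 = 1 × 31 + 2
31 = 15 × 2 + 1
2 = 2 × 1 + 0
GCD(31, 33) = 1

LCM formula: LCM(a, b) = (a × b) / GCD(a, b)
LCM(31, 33) = (31 × 33) / 1
LCM(31, 33) = 1023 / 1
LCM(31, 33) = 1023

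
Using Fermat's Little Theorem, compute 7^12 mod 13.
By Fermat's Little Theorem, 7^{12} ≡ 1 (mod 13) since 13 is prime and gcd(7, 13) = 1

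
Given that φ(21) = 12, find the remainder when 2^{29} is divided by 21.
By Euler: 2^{12} ≡ 1 (mod 21) since gcd(2, 21) = 1. 29 = 2×12 + 5. So 2^{29} ≡ 2^{5} ≡ 11 (mod 21)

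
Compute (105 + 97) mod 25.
2

(105 + 97) = 202
202 mod 25 = 2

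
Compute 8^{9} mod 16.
0

Using successive squaring:
Binary expansion of 9: 1001
Powers of 8 mod 16 (each is the square of the previous):
  8^1 ≡ 8 (mod 16)
  8^2 ≡ 8² = 64 ≡ 0 (mod 16)
  8^4 ≡ 0² = 0 ≡ 0 (mod 16)
  8^8 ≡ 0² = 0 ≡ 0 (mod 16)
9 = 8 + 1, so 8^9 = 8^8 × 8^1 ≡ 0 × 8 (mod 16)
Multiplying step by step:
  0 × 8 = 0 ≡ 0 (mod 16)
Result: 8^9 ≡ 0 (mod 16)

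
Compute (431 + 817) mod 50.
48

(431 + 817) = 1248
1248 mod 50 = 48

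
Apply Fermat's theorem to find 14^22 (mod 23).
By Fermat's Little Theorem, 14^{22} ≡ 1 (mod 23) since 23 is prime and gcd(14, 23) = 1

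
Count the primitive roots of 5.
2

The number of primitive roots modulo p is φ(p-1) = φ(4)
φ(4) = 2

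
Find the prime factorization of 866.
2 × 433

Divide by primes starting from smallest:
866 ÷ 2 = 433
433 ÷ 433 = 1

866 = 2 × 433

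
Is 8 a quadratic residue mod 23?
By Euler's criterion: 8^{11} ≡ 1 (mod 23). Since this equals 1, 8 is a QR.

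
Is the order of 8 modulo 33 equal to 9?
No, the actual order is 10, not 9.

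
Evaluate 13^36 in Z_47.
Using repeated squaring. 36 = 32 + 4 (binary 100100). Repeated squaring mod 47: 13^1 ≡ 13; 13^2 ≡ 13² = 169 ≡ 28; 13^4 ≡ 28² = 784 ≡ 32; 13^8 ≡ 32² = 1024 ≡ 37; 13^16 ≡ 37² = 1369 ≡ 6; 13^32 ≡ 6² = 36 ≡ 36. Multiply: 13^36 = 13^32 × 13^4 ≡ 36 × 32 (mod 47): 36 × 32 = 1152 ≡ 24. So 13^36 ≡ 24 (mod 47).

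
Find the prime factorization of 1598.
2 × 17 × 47

Divide by primes starting from smallest:
1598 ÷ 2 = 799
799 ÷ 17 = 47
47 ÷ 47 = 1

1598 = 2 × 17 × 47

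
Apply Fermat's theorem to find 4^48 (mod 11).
By Fermat: 4^{10} ≡ 1 (mod 11). 48 = 4×10 + 8. So 4^{48} ≡ 4^{8} ≡ 9 (mod 11)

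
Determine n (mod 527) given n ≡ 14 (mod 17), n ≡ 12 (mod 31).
167

Using the Chinese Remainder Theorem:
M = product of moduli = 527
For equation 1: M_1 = 31, 31 ≡ 14 (mod 17), inverse of 31 mod 17 is 11 (check: 14 × 11 = 154 ≡ 1 (mod 17))
For equation 2: M_2 = 17, 17 ≡ 17 (mod 31), inverse of 17 mod 31 is 11 (check: 17 × 11 = 187 ≡ 1 (mod 31))
Combine: n ≡ Σ r_i×M_i×(M_i⁻¹ mod m_i) = 14×31×11 + 12×17×11 = 4774 + 2244 = 7018
7018 mod 527 = 167
n ≡ 167 (mod 527)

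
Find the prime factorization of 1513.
17 × 89

Divide by primes starting from smallest:
1513 ÷ 17 = 89
89 ÷ 89 = 1

1513 = 17 × 89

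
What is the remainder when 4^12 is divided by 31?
Using repeated squaring. 12 = 8 + 4 (binary 1100). Repeated squaring mod 31: 4^1 ≡ 4; 4^2 ≡ 4² = 16 ≡ 16; 4^4 ≡ 16² = 256 ≡ 8; 4^8 ≡ 8² = 64 ≡ 2. Multiply: 4^12 = 4^8 × 4^4 ≡ 2 × 8 (mod 31): 2 × 8 = 16 ≡ 16. So 4^12 ≡ 16 (mod 31).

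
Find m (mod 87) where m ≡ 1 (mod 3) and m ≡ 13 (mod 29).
M = 3 × 29 = 87. M₁ = 29, y₁ ≡ 2 (mod 3). M₂ = 3, y₂ ≡ 10 (mod 29). m = 1×29×2 + 13×3×10 ≡ 13 (mod 87)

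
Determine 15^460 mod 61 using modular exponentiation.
Using Fermat: 15^{60} ≡ 1 (mod 61). 460 ≡ 40 (mod 60). So 15^{460} ≡ 15^{40} ≡ 13 (mod 61)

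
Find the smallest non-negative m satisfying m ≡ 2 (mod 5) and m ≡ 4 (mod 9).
M = 5 × 9 = 45. M₁ = 9, y₁ ≡ 4 (mod 5). M₂ = 5, y₂ ≡ 2 (mod 9). m = 2×9×4 + 4×5×2 ≡ 22 (mod 45)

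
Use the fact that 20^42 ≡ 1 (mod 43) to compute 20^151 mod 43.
By Fermat: 20^{42} ≡ 1 (mod 43). 151 = 3×42 + 25. So 20^{151} ≡ 20^{25} ≡ 3 (mod 43)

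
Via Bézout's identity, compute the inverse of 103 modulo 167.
Extended GCD: 103(60) + 167(-37) = 1. So 103^(-1) ≡ 60 ≡ 60 (mod 167). Verify: 103 × 60 = 6180 ≡ 1 (mod 167)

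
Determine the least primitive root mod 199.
p - 1 = 198 has prime divisors 2, 3, 11. h is a primitive root mod 199 iff h^(198/q) ≢ 1 (mod 199) for each such q.
h = 2: 2^99 ≡ 1, 2^66 ≡ 106, 2^18 ≡ 61 (mod 199); 2^99 ≡ 1, so not a primitive root.
h = 3: 3^99 ≡ 198, 3^66 ≡ 106, 3^18 ≡ 125 (mod 199); none is 1, so 3 has order 198 and is a primitive root.
The smallest primitive root mod 199 is g = 3.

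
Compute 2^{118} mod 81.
52

Using successive squaring:
Binary expansion of 118: 1110110
Powers of 2 mod 81 (each is the square of the previous):
  2^1 ≡ 2 (mod 81)
  2^2 ≡ 2² = 4 ≡ 4 (mod 81)
  2^4 ≡ 4² = 16 ≡ 16 (mod 81)
  2^8 ≡ 16² = 256 ≡ 13 (mod 81)
  2^16 ≡ 13² = 169 ≡ 7 (mod 81)
  2^32 ≡ 7² = 49 ≡ 49 (mod 81)
  2^64 ≡ 49² = 2401 ≡ 52 (mod 81)
118 = 64 + 32 + 16 + 4 + 2, so 2^118 = 2^64 × 2^32 × 2^16 × 2^4 × 2^2 ≡ 52 × 49 × 7 × 16 × 4 (mod 81)
Multiplying step by step:
  52 × 49 = 2548 ≡ 37 (mod 81)
  37 × 7 = 259 ≡ 16 (mod 81)
  16 × 16 = 256 ≡ 13 (mod 81)
  13 × 4 = 52 ≡ 52 (mod 81)
Result: 2^118 ≡ 52 (mod 81)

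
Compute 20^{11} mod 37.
5

Using successive squaring:
Binary expansion of 11: 1011
Powers of 20 mod 37 (each is the square of the previous):
  20^1 ≡ 20 (mod 37)
  20^2 ≡ 20² = 400 ≡ 30 (mod 37)
  20^4 ≡ 30² = 900 ≡ 12 (mod 37)
  20^8 ≡ 12² = 144 ≡ 33 (mod 37)
11 = 8 + 2 + 1, so 20^11 = 20^8 × 20^2 × 20^1 ≡ 33 × 30 × 20 (mod 37)
Multiplying step by step:
  33 × 30 = 990 ≡ 28 (mod 37)
  28 × 20 = 560 ≡ 5 (mod 37)
Result: 20^11 ≡ 5 (mod 37)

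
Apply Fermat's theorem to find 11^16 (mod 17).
By Fermat's Little Theorem, 11^{16} ≡ 1 (mod 17) since 17 is prime and gcd(11, 17) = 1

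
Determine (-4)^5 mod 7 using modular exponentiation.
(-4) ≡ 3 (mod 7). 5 = 4 + 1 (binary 101). Repeated squaring mod 7: 3^1 ≡ 3; 3^2 ≡ 3² = 9 ≡ 2; 3^4 ≡ 2² = 4 ≡ 4. Multiply: (-4)^5 ≡ 3^4 × 3^1 ≡ 4 × 3 (mod 7): 4 × 3 = 12 ≡ 5. So (-4)^5 ≡ 5 (mod 7).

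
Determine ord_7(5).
Powers of 5 mod 7: 5^1≡5, 5^2≡4, 5^3≡6, 5^4≡2, 5^5≡3, 5^6≡1. Order = 6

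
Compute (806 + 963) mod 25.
19

(806 + 963) = 1769
1769 mod 25 = 19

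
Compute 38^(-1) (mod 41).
27

Using Extended Euclidean Algorithm:
gcd(38, 41) = 1
Bezout coefficients: 38 × -14 + 41 × 13 = 1
So 38 × -14 ≡ 1 (mod 41)
The inverse is -14 mod 41 = 27
Verification: 38 × 27 = 1026 = 25 × 41 + 1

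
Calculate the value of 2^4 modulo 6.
4 = 4 (binary 100). Repeated squaring mod 6: 2^1 ≡ 2; 2^2 ≡ 2² = 4 ≡ 4; 2^4 ≡ 4² = 16 ≡ 4. So 2^4 ≡ 4 (mod 6).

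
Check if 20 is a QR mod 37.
By Euler's criterion: 20^{18} ≡ 36 (mod 37). Since this equals -1 (≡ 36), 20 is not a QR.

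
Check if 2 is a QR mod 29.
By Euler's criterion: 2^{14} ≡ 28 (mod 29). Since this equals -1 (≡ 28), 2 is not a QR.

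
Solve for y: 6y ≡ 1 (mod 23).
4

Since gcd(6, 23) = 1 divides 1, a solution exists.
Multiply both sides by the inverse of 6 mod 23:
  6^(-1) mod 23 = 4
  x ≡ 4 × 1 ≡ 4 ≡ 4 (mod 23)
Verification: 6 × 4 = 24 = 1 × 23 + 1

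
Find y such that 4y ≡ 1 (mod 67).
4^(-1) ≡ 17 (mod 67). Verification: 4 × 17 = 68 ≡ 1 (mod 67)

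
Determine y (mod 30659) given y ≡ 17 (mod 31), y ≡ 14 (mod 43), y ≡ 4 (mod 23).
12355

Using the Chinese Remainder Theorem:
M = product of moduli = 30659
For equation 1: M_1 = 989, 989 ≡ 28 (mod 31), inverse of 989 mod 31 is 10 (check: 28 × 10 = 280 ≡ 1 (mod 31))
For equation 2: M_2 = 713, 713 ≡ 25 (mod 43), inverse of 713 mod 43 is 31 (check: 25 × 31 = 775 ≡ 1 (mod 43))
For equation 3: M_3 = 1333, 1333 ≡ 22 (mod 23), inverse of 1333 mod 23 is 22 (check: 22 × 22 = 484 ≡ 1 (mod 23))
Combine: y ≡ Σ r_i×M_i×(M_i⁻¹ mod m_i) = 17×989×10 + 14×713×31 + 4×1333×22 = 168130 + 309442 + 117304 = 594876
594876 mod 30659 = 12355
y ≡ 12355 (mod 30659)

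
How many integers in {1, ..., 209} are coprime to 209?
180

Prime factorization: 209 = 11 × 19
Using the formula φ(n) = n × Π(1 - 1/p) for each prime factor p:
φ(209) = 209 × (1 - 1/11) × (1 - 1/19)
φ(209) = 180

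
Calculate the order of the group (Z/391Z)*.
352

Prime factorization: 391 = 17 × 23
Using the formula φ(n) = n × Π(1 - 1/p) for each prime factor p:
φ(391) = 391 × (1 - 1/17) × (1 - 1/23)
φ(391) = 352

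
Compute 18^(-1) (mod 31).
18^(-1) ≡ 19 (mod 31). Verification: 18 × 19 = 342 ≡ 1 (mod 31)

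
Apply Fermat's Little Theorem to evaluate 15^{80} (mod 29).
16

By Fermat's Little Theorem, a^(p-1) ≡ 1 (mod p) for prime p and gcd(a, p) = 1
Here p = 29, so 15^28 ≡ 1 (mod 29)
We can reduce the exponent: 80 mod 28 = 24
So 15^80 ≡ 15^24 (mod 29)
Computing: 15^24 mod 29 = 16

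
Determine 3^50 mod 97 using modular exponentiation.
Using repeated squaring. 50 = 32 + 16 + 2 (binary 110010). Repeated squaring mod 97: 3^1 ≡ 3; 3^2 ≡ 3² = 9 ≡ 9; 3^4 ≡ 9² = 81 ≡ 81; 3^8 ≡ 81² = 6561 ≡ 62; 3^16 ≡ 62² = 3844 ≡ 61; 3^32 ≡ 61² = 3721 ≡ 35. Multiply: 3^50 = 3^32 × 3^16 × 3^2 ≡ 35 × 61 × 9 (mod 97): 35 × 61 = 2135 ≡ 1; 1 × 9 = 9 ≡ 9. So 3^50 ≡ 9 (mod 97).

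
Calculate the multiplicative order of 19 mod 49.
Powers of 19 mod 49: 19^1≡19, 19^2≡18, 19^3≡48, 19^4≡30, 19^5≡31, 19^6≡1. Order = 6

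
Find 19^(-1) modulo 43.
34

Using Extended Euclidean Algorithm:
gcd(19, 43) = 1
Bezout coefficients: 19 × -9 + 43 × 4 = 1
So 19 × -9 ≡ 1 (mod 43)
The inverse is -9 mod 43 = 34
Verification: 19 × 34 = 646 = 15 × 43 + 1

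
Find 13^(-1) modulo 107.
33

Using Extended Euclidean Algorithm:
gcd(13, 107) = 1
Bezout coefficients: 13 × 33 + 107 × -4 = 1
So 13 × 33 ≡ 1 (mod 107)
The inverse is 33 mod 107 = 33
Verification: 13 × 33 = 429 = 4 × 107 + 1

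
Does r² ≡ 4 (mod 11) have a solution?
By Euler's criterion: 4^{5} ≡ 1 (mod 11). Since this equals 1, 4 is a QR.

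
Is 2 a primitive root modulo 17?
p - 1 = 16 has prime divisors 2. Check 2^(16/q) mod 17 for each: 2^(16/2) = 2^8 ≡ 1 (mod 17). Since 2^8 ≡ 1 (mod 17), the order of 2 divides 8 (in fact the order is 8) ≠ 16, so it is not a primitive root.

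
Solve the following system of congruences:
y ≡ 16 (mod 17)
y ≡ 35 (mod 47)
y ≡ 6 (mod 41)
2056

Using the Chinese Remainder Theorem:
M = product of moduli = 32759
For equation 1: M_1 = 1927, 1927 ≡ 6 (mod 17), inverse of 1927 mod 17 is 3 (check: 6 × 3 = 18 ≡ 1 (mod 17))
For equation 2: M_2 = 697, 697 ≡ 39 (mod 47), inverse of 697 mod 47 is 41 (check: 39 × 41 = 1599 ≡ 1 (mod 47))
For equation 3: M_3 = 799, 799 ≡ 20 (mod 41), inverse of 799 mod 41 is 39 (check: 20 × 39 = 780 ≡ 1 (mod 41))
Combine: y ≡ Σ r_i×M_i×(M_i⁻¹ mod m_i) = 16×1927×3 + 35×697×41 + 6×799×39 = 92496 + 1000195 + 186966 = 1279657
1279657 mod 32759 = 2056
y ≡ 2056 (mod 32759)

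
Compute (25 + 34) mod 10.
9

(25 + 34) = 59
59 mod 10 = 9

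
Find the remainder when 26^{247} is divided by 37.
By Fermat: 26^{36} ≡ 1 (mod 37). 247 = 6×36 + 31. So 26^{247} ≡ 26^{31} ≡ 26 (mod 37)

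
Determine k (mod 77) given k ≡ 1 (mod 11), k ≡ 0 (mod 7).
56

Using the Chinese Remainder Theorem:
M = product of moduli = 77
For equation 1: M_1 = 7, 7 ≡ 7 (mod 11), inverse of 7 mod 11 is 8 (check: 7 × 8 = 56 ≡ 1 (mod 11))
For equation 2: M_2 = 11, 11 ≡ 4 (mod 7), inverse of 11 mod 7 is 2 (check: 4 × 2 = 8 ≡ 1 (mod 7))
Combine: k ≡ Σ r_i×M_i×(M_i⁻¹ mod m_i) = 1×7×8 + 0×11×2 = 56 + 0 = 56
56 mod 77 = 56
k ≡ 56 (mod 77)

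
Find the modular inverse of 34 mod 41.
34^(-1) ≡ 35 (mod 41). Verification: 34 × 35 = 1190 ≡ 1 (mod 41)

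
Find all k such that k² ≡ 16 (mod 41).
The square roots of 16 mod 41 are 37 and 4. Verify: 37² = 1369 ≡ 16 (mod 41)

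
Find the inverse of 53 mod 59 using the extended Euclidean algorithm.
Extended GCD: 53(-10) + 59(9) = 1. So 53^(-1) ≡ 49 ≡ 49 (mod 59). Verify: 53 × 49 = 2597 ≡ 1 (mod 59)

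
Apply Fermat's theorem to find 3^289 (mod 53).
By Fermat: 3^{52} ≡ 1 (mod 53). 289 ≡ 29 (mod 52). So 3^{289} ≡ 3^{29} ≡ 26 (mod 53)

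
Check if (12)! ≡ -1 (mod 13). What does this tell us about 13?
(12)! mod 13 = 12. Since this equals -1 (mod 13), Wilson confirms 13 is prime.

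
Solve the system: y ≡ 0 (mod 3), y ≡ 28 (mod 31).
M = 3 × 31 = 93. M₁ = 31, y₁ ≡ 1 (mod 3). M₂ = 3, y₂ ≡ 21 (mod 31). y = 0×31×1 + 28×3×21 ≡ 90 (mod 93)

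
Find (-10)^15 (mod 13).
Using Fermat: (-10)^{12} ≡ 1 (mod 13). 15 ≡ 3 (mod 12). So (-10)^{15} ≡ (-10)^{3} ≡ 1 (mod 13)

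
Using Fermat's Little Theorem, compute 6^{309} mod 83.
45

By Fermat's Little Theorem, a^(p-1) ≡ 1 (mod p) for prime p and gcd(a, p) = 1
Here p = 83, so 6^82 ≡ 1 (mod 83)
We can reduce the exponent: 309 mod 82 = 63
So 6^309 ≡ 6^63 (mod 83)
Computing: 6^63 mod 83 = 45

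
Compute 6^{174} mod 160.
96

Using successive squaring:
Binary expansion of 174: 10101110
Powers of 6 mod 160 (each is the square of the previous):
  6^1 ≡ 6 (mod 160)
  6^2 ≡ 6² = 36 ≡ 36 (mod 160)
  6^4 ≡ 36² = 1296 ≡ 16 (mod 160)
  6^8 ≡ 16² = 256 ≡ 96 (mod 160)
  6^16 ≡ 96² = 9216 ≡ 96 (mod 160)
  6^32 ≡ 96² = 9216 ≡ 96 (mod 160)
  6^64 ≡ 96² = 9216 ≡ 96 (mod 160)
  6^128 ≡ 96² = 9216 ≡ 96 (mod 160)
174 = 128 + 32 + 8 + 4 + 2, so 6^174 = 6^128 × 6^32 × 6^8 × 6^4 × 6^2 ≡ 96 × 96 × 96 × 16 × 36 (mod 160)
Multiplying step by step:
  96 × 96 = 9216 ≡ 96 (mod 160)
  96 × 96 = 9216 ≡ 96 (mod 160)
  96 × 16 = 1536 ≡ 96 (mod 160)
  96 × 36 = 3456 ≡ 96 (mod 160)
Result: 6^174 ≡ 96 (mod 160)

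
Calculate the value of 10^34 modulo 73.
Using repeated squaring. 34 = 32 + 2 (binary 100010). Repeated squaring mod 73: 10^1 ≡ 10; 10^2 ≡ 10² = 100 ≡ 27; 10^4 ≡ 27² = 729 ≡ 72; 10^8 ≡ 72² = 5184 ≡ 1; 10^16 ≡ 1² = 1 ≡ 1; 10^32 ≡ 1² = 1 ≡ 1. Multiply: 10^34 = 10^32 × 10^2 ≡ 1 × 27 (mod 73): 1 × 27 = 27 ≡ 27. So 10^34 ≡ 27 (mod 73).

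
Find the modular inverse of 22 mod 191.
22^(-1) ≡ 165 (mod 191). Verification: 22 × 165 = 3630 ≡ 1 (mod 191)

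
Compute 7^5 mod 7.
7 ≡ 0 (mod 7). 5 = 4 + 1 (binary 101). Repeated squaring mod 7: 0^1 ≡ 0; 0^2 ≡ 0² = 0 ≡ 0; 0^4 ≡ 0² = 0 ≡ 0. Multiply: 7^5 ≡ 0^4 × 0^1 ≡ 0 × 0 (mod 7): 0 × 0 = 0 ≡ 0. So 7^5 ≡ 0 (mod 7).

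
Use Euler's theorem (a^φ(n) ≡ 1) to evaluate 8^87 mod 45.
By Euler: 8^{24} ≡ 1 (mod 45) since gcd(8, 45) = 1. 87 = 3×24 + 15. So 8^{87} ≡ 8^{15} ≡ 17 (mod 45)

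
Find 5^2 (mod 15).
2 = 2 (binary 10). Repeated squaring mod 15: 5^1 ≡ 5; 5^2 ≡ 5² = 25 ≡ 10. So 5^2 ≡ 10 (mod 15).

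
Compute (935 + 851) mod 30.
16

(935 + 851) = 1786
1786 mod 30 = 16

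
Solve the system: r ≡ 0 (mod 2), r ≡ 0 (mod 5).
M = 2 × 5 = 10. M₁ = 5, y₁ ≡ 1 (mod 2). M₂ = 2, y₂ ≡ 3 (mod 5). r = 0×5×1 + 0×2×3 ≡ 0 (mod 10)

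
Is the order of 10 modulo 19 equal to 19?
No, the actual order is 18, not 19.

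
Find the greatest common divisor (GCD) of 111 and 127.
1

Using the Euclidean algorithm:
111 = 0 × 127 + 111
127 = 1 × 111 + 16
111 = 6 × 16 + 15
16 = 1 × 15 + 1
15 = 15 × 1 + 0

GCD(111, 127) = 1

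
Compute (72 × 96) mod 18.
0

(72 × 96) = 6912
6912 mod 18 = 0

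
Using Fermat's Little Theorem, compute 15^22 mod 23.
By Fermat's Little Theorem, 15^{22} ≡ 1 (mod 23) since 23 is prime and gcd(15, 23) = 1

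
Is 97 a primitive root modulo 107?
Yes

To verify, check if 97^(106/q) ≢ 1 (mod 107) for each prime divisor q of 106
Divisors of 106 = 106: [1, 2, 53, 106]
  97^(106/2) = 97^53 ≡ 106 (mod 107)
  97^(106/53) = 97^2 ≡ 100 (mod 107)
Conclusion: 97 is a primitive root modulo 107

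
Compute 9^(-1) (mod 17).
2

Using Extended Euclidean Algorithm:
gcd(9, 17) = 1
Bezout coefficients: 9 × 2 + 17 × -1 = 1
So 9 × 2 ≡ 1 (mod 17)
The inverse is 2 mod 17 = 2
Verification: 9 × 2 = 18 = 1 × 17 + 1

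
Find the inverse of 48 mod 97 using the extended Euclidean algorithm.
Extended GCD: 48(-2) + 97(1) = 1. So 48^(-1) ≡ 95 ≡ 95 (mod 97). Verify: 48 × 95 = 4560 ≡ 1 (mod 97)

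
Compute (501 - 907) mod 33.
23

(501 - 907) = -406
-406 mod 33 = 23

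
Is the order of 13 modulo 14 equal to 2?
Yes, ord_14(13) = 2.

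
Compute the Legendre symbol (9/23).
(9/23) = 9^{11} mod 23 = 1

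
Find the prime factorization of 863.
863

Divide by primes starting from smallest:
863 ÷ 863 = 1

863 = 863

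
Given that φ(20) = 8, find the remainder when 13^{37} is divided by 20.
By Euler: 13^{8} ≡ 1 (mod 20) since gcd(13, 20) = 1. 37 = 4×8 + 5. So 13^{37} ≡ 13^{5} ≡ 13 (mod 20)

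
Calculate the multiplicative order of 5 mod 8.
Powers of 5 mod 8: 5^1≡5, 5^2≡1. Order = 2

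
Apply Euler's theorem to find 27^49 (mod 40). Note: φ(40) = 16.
By Euler: 27^{16} ≡ 1 (mod 40) since gcd(27, 40) = 1. 49 = 3×16 + 1. So 27^{49} ≡ 27^{1} ≡ 27 (mod 40)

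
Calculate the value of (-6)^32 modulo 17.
Using Fermat: (-6)^{16} ≡ 1 (mod 17). 32 ≡ 0 (mod 16). So (-6)^{32} ≡ (-6)^{0} ≡ 1 (mod 17)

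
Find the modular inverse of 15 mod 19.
15^(-1) ≡ 14 (mod 19). Verification: 15 × 14 = 210 ≡ 1 (mod 19)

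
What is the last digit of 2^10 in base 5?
10 = 8 + 2 (binary 1010). Repeated squaring mod 5: 2^1 ≡ 2; 2^2 ≡ 2² = 4 ≡ 4; 2^4 ≡ 4² = 16 ≡ 1; 2^8 ≡ 1² = 1 ≡ 1. Multiply: 2^10 = 2^8 × 2^2 ≡ 1 × 4 (mod 5): 1 × 4 = 4 ≡ 4. So 2^10 ≡ 4 (mod 5).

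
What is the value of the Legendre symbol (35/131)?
(35/131) = 35^{65} mod 131 = 1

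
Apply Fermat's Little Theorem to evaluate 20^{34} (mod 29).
16

By Fermat's Little Theorem, a^(p-1) ≡ 1 (mod p) for prime p and gcd(a, p) = 1
Here p = 29, so 20^28 ≡ 1 (mod 29)
We can reduce the exponent: 34 mod 28 = 6
So 20^34 ≡ 20^6 (mod 29)
Computing: 20^6 mod 29 = 16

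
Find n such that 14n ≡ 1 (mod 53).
14^(-1) ≡ 19 (mod 53). Verification: 14 × 19 = 266 ≡ 1 (mod 53)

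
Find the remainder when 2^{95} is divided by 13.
By Fermat: 2^{12} ≡ 1 (mod 13). 95 = 7×12 + 11. So 2^{95} ≡ 2^{11} ≡ 7 (mod 13)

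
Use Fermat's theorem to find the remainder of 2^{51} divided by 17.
8

By Fermat's Little Theorem, a^(p-1) ≡ 1 (mod p) for prime p and gcd(a, p) = 1
Here p = 17, so 2^16 ≡ 1 (mod 17)
We can reduce the exponent: 51 mod 16 = 3
So 2^51 ≡ 2^3 (mod 17)
Computing: 2^3 mod 17 = 8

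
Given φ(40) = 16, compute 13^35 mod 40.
By Euler: 13^{16} ≡ 1 (mod 40) since gcd(13, 40) = 1. 35 = 2×16 + 3. So 13^{35} ≡ 13^{3} ≡ 37 (mod 40)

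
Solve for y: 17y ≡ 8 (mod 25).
24

Since gcd(17, 25) = 1 divides 8, a solution exists.
Multiply both sides by the inverse of 17 mod 25:
  17^(-1) mod 25 = 3
  x ≡ 3 × 8 ≡ 24 ≡ 24 (mod 25)
Verification: 17 × 24 = 408 = 16 × 25 + 8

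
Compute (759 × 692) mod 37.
13

(759 × 692) = 525228
525228 mod 37 = 13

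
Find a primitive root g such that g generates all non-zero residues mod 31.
p - 1 = 30 has prime divisors 2, 3, 5. h is a primitive root mod 31 iff h^(30/q) ≢ 1 (mod 31) for each such q.
h = 2: 2^15 ≡ 1, 2^10 ≡ 1, 2^6 ≡ 2 (mod 31); 2^15 ≡ 1, so not a primitive root.
h = 3: 3^15 ≡ 30, 3^10 ≡ 25, 3^6 ≡ 16 (mod 31); none is 1, so 3 has order 30 and is a primitive root.
The smallest primitive root mod 31 is g = 3.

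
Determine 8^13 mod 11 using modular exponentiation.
Using Fermat: 8^{10} ≡ 1 (mod 11). 13 ≡ 3 (mod 10). So 8^{13} ≡ 8^{3} ≡ 6 (mod 11)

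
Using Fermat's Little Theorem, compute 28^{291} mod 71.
59

By Fermat's Little Theorem, a^(p-1) ≡ 1 (mod p) for prime p and gcd(a, p) = 1
Here p = 71, so 28^70 ≡ 1 (mod 71)
We can reduce the exponent: 291 mod 70 = 11
So 28^291 ≡ 28^11 (mod 71)
Computing: 28^11 mod 71 = 59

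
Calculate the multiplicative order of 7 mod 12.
Powers of 7 mod 12: 7^1≡7, 7^2≡1. Order = 2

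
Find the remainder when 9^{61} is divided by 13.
By Fermat: 9^{12} ≡ 1 (mod 13). 61 = 5×12 + 1. So 9^{61} ≡ 9^{1} ≡ 9 (mod 13)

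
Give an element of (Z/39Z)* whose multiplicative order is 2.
14 has order 2 mod 39 since 14^{2} ≡ 1 (mod 39) and no smaller power works.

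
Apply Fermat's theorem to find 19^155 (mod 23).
By Fermat: 19^{22} ≡ 1 (mod 23). 155 = 7×22 + 1. So 19^{155} ≡ 19^{1} ≡ 19 (mod 23)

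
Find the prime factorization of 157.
157

Divide by primes starting from smallest:
157 ÷ 157 = 1

157 = 157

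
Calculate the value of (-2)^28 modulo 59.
Using repeated squaring. (-2) ≡ 57 (mod 59). 28 = 16 + 8 + 4 (binary 11100). Repeated squaring mod 59: 57^1 ≡ 57; 57^2 ≡ 57² = 3249 ≡ 4; 57^4 ≡ 4² = 16 ≡ 16; 57^8 ≡ 16² = 256 ≡ 20; 57^16 ≡ 20² = 400 ≡ 46. Multiply: (-2)^28 ≡ 57^16 × 57^8 × 57^4 ≡ 46 × 20 × 16 (mod 59): 46 × 20 = 920 ≡ 35; 35 × 16 = 560 ≡ 29. So (-2)^28 ≡ 29 (mod 59).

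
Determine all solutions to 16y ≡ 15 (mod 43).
9

Since gcd(16, 43) = 1 divides 15, a solution exists.
Multiply both sides by the inverse of 16 mod 43:
  16^(-1) mod 43 = 35
  x ≡ 35 × 15 ≡ 525 ≡ 9 (mod 43)
Verification: 16 × 9 = 144 = 3 × 43 + 15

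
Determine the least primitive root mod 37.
p - 1 = 36 has prime divisors 2, 3. h is a primitive root mod 37 iff h^(36/q) ≢ 1 (mod 37) for each such q.
h = 2: 2^18 ≡ 36, 2^12 ≡ 26 (mod 37); none is 1, so 2 has order 36 and is a primitive root.
The smallest primitive root mod 37 is g = 2.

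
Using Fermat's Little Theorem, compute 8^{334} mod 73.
8

By Fermat's Little Theorem, a^(p-1) ≡ 1 (mod p) for prime p and gcd(a, p) = 1
Here p = 73, so 8^72 ≡ 1 (mod 73)
We can reduce the exponent: 334 mod 72 = 46
So 8^334 ≡ 8^46 (mod 73)
Computing: 8^46 mod 73 = 8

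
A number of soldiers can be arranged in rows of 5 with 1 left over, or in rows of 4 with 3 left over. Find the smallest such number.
M = 5 × 4 = 20. M₁ = 4, y₁ ≡ 4 (mod 5). M₂ = 5, y₂ ≡ 1 (mod 4). k = 1×4×4 + 3×5×1 ≡ 11 (mod 20). The smallest positive such number is 11.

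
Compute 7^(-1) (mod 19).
11

Using Extended Euclidean Algorithm:
gcd(7, 19) = 1
Bezout coefficients: 7 × -8 + 19 × 3 = 1
So 7 × -8 ≡ 1 (mod 19)
The inverse is -8 mod 19 = 11
Verification: 7 × 11 = 77 = 4 × 19 + 1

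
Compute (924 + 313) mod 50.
37

(924 + 313) = 1237
1237 mod 50 = 37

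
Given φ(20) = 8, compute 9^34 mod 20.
By Euler: 9^{8} ≡ 1 (mod 20) since gcd(9, 20) = 1. 34 = 4×8 + 2. So 9^{34} ≡ 9^{2} ≡ 1 (mod 20)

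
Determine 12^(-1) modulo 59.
12^(-1) ≡ 5 (mod 59). Verification: 12 × 5 = 60 ≡ 1 (mod 59)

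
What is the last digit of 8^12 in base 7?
Using Fermat: 8^{6} ≡ 1 (mod 7). 12 ≡ 0 (mod 6). So 8^{12} ≡ 8^{0} ≡ 1 (mod 7)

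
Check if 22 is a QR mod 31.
By Euler's criterion: 22^{15} ≡ 30 (mod 31). Since this equals -1 (≡ 30), 22 is not a QR.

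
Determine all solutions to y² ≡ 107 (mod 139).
The square roots of 107 mod 139 are 78 and 61. Verify: 78² = 6084 ≡ 107 (mod 139)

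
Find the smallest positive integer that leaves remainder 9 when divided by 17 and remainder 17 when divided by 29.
M = 17 × 29 = 493. M₁ = 29, y₁ ≡ 10 (mod 17). M₂ = 17, y₂ ≡ 12 (mod 29). n = 9×29×10 + 17×17×12 ≡ 162 (mod 493). The smallest positive such number is 162.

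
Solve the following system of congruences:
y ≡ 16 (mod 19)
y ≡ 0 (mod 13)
130

Using the Chinese Remainder Theorem:
M = product of moduli = 247
For equation 1: M_1 = 13, 13 ≡ 13 (mod 19), inverse of 13 mod 19 is 3 (check: 13 × 3 = 39 ≡ 1 (mod 19))
For equation 2: M_2 = 19, 19 ≡ 6 (mod 13), inverse of 19 mod 13 is 11 (check: 6 × 11 = 66 ≡ 1 (mod 13))
Combine: y ≡ Σ r_i×M_i×(M_i⁻¹ mod m_i) = 16×13×3 + 0×19×11 = 624 + 0 = 624
624 mod 247 = 130
y ≡ 130 (mod 247)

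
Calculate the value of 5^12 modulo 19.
Using repeated squaring. 12 = 8 + 4 (binary 1100). Repeated squaring mod 19: 5^1 ≡ 5; 5^2 ≡ 5² = 25 ≡ 6; 5^4 ≡ 6² = 36 ≡ 17; 5^8 ≡ 17² = 289 ≡ 4. Multiply: 5^12 = 5^8 × 5^4 ≡ 4 × 17 (mod 19): 4 × 17 = 68 ≡ 11. So 5^12 ≡ 11 (mod 19).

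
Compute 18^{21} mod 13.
5

Using successive squaring:
Binary expansion of 21: 10101
Powers of 18 mod 13 (each is the square of the previous):
  18^1 ≡ 5 (mod 13)
  18^2 ≡ 5² = 25 ≡ 12 (mod 13)
  18^4 ≡ 12² = 144 ≡ 1 (mod 13)
  18^8 ≡ 1² = 1 ≡ 1 (mod 13)
  18^16 ≡ 1² = 1 ≡ 1 (mod 13)
21 = 16 + 4 + 1, so 18^21 = 18^16 × 18^4 × 18^1 ≡ 1 × 1 × 5 (mod 13)
Multiplying step by step:
  1 × 1 = 1 ≡ 1 (mod 13)
  1 × 5 = 5 ≡ 5 (mod 13)
Result: 18^21 ≡ 5 (mod 13)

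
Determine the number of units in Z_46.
22

Prime factorization: 46 = 2 × 23
Using the formula φ(n) = n × Π(1 - 1/p) for each prime factor p:
φ(46) = 46 × (1 - 1/2) × (1 - 1/23)
φ(46) = 22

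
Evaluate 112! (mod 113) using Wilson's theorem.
By Wilson's theorem, (112)! ≡ -1 ≡ 112 (mod 113)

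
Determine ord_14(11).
Powers of 11 mod 14: 11^1≡11, 11^2≡9, 11^3≡1. Order = 3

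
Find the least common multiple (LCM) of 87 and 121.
10527

First find GCD(87, 121) using the Euclidean algorithm:
87 = 0 × 121 + 87
121 = 1 × 87 + 34
87 = 2 × 34 + 19
34 = 1 × 19 + 15
19 = 1 × 15 + 4
15 = 3 × 4 + 3
4 = 1 × 3 + 1
3 = 3 × 1 + 0
GCD(87, 121) = 1

LCM formula: LCM(a, b) = (a × b) / GCD(a, b)
LCM(87, 121) = (87 × 121) / 1
LCM(87, 121) = 10527 / 1
LCM(87, 121) = 10527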